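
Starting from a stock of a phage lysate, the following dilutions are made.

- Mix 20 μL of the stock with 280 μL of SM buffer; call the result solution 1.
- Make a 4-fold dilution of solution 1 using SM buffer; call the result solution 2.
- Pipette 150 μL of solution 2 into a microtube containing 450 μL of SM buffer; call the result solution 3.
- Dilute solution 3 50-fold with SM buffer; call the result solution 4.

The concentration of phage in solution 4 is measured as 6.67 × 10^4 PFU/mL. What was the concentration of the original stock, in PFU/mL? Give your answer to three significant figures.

Step 1: 20 μL + 280 μL = 300 μL total → factor 300/20 = 15
Step 2: 4-fold → factor 4
Step 3: 150 μL + 450 μL = 600 μL total → factor 600/150 = 4
Step 4: 50-fold → factor 50
Overall dilution factor = 15 × 4 × 4 × 50 = 12000
Stock = 6.67 × 10^4 PFU/mL × 12000 = 8.00 × 10^8 PFU/mL

8.00 × 10^8 PFU/mL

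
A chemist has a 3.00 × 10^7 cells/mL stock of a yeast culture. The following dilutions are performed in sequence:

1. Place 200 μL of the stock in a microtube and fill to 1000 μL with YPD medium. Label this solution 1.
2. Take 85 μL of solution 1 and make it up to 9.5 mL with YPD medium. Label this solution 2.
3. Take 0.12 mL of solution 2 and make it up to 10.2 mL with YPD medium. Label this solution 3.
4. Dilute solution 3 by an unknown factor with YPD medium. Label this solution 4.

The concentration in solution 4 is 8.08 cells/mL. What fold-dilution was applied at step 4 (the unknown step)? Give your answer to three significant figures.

78.2-fold

Step 1: 200 μL brought to 1000 μL → factor 1000/200 = 5
Step 2: 85 μL brought to 9.5 mL → factor 9500/85 = 111.76
Step 3: 0.12 mL brought to 10.2 mL → factor 10.2/0.12 = 85
Step 4: unknown factor x
Product of known-step factors = 47500
Overall factor = 3.00 × 10^7 cells/mL / (8.08 cells/mL) = 3.7129 × 10^6
x = 3.7129 × 10^6 / 47500 = 78.2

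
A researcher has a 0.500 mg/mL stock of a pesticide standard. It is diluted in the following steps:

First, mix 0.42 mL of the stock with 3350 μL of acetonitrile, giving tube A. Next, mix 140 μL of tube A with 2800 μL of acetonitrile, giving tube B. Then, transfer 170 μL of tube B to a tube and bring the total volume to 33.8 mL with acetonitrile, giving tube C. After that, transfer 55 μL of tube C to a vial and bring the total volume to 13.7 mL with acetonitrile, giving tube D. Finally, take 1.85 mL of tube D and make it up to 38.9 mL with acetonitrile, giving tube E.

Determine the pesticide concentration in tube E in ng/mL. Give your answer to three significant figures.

0.00255 ng/mL

Step 1: 0.42 mL + 3350 μL = 3.77 mL total → factor 3.77/0.42 = 8.9762
Step 2: 140 μL + 2800 μL = 2940 μL total → factor 2940/140 = 21
Step 3: 170 μL brought to 33.8 mL → factor 33800/170 = 198.82
Step 4: 55 μL brought to 13.7 mL → factor 13700/55 = 249.09
Step 5: 1.85 mL brought to 38.9 mL → factor 38.9/1.85 = 21.027
Overall dilution factor = 8.9762 × 21 × 198.82 × 249.09 × 21.027 = 1.963 × 10^8
Final = 0.500 mg/mL / 1.963 × 10^8 = 2.547 × 10^-9 mg/mL = 0.00255 ng/mL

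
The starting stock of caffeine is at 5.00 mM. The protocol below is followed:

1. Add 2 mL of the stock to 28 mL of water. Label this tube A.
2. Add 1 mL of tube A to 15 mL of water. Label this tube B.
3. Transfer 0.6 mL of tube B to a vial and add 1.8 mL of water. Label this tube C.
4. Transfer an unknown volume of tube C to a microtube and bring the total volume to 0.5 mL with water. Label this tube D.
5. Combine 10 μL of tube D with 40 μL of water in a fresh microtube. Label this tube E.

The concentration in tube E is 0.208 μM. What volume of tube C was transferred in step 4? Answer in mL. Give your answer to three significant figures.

Step 1: 2 mL + 28 mL = 30 mL total → factor 30/2 = 15
Step 2: 1 mL + 15 mL = 16 mL total → factor 16/1 = 16
Step 3: 0.6 mL + 1.8 mL = 2.4 mL total → factor 2.4/0.6 = 4
Step 4: v brought to 0.5 mL → factor = 0.5 mL/v
Step 5: 10 μL + 40 μL = 50 μL total → factor 50/10 = 5
Product of known-step factors = 4800
Overall factor = 5.00 mM / (0.208 μM) = 24038
Step-4 factor = 24038 / 4800 = 5.008
v = 0.5 mL / 5.008 = 0.0998 mL

0.0998 mL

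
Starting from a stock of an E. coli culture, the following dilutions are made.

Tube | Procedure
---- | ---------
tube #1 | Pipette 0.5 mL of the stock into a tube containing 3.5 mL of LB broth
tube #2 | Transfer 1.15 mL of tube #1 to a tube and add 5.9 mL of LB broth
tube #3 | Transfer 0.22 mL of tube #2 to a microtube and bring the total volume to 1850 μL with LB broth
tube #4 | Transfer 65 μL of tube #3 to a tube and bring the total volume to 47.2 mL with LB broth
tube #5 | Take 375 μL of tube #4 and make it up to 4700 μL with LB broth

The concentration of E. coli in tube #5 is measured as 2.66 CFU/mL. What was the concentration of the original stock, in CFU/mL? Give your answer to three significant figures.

9.98 × 10^6 CFU/mL

Step 1: 0.5 mL + 3.5 mL = 4 mL total → factor 4/0.5 = 8
Step 2: 1.15 mL + 5.9 mL = 7.05 mL total → factor 7.05/1.15 = 6.1304
Step 3: 0.22 mL brought to 1850 μL → factor 1.85/0.22 = 8.4091
Step 4: 65 μL brought to 47.2 mL → factor 47200/65 = 726.15
Step 5: 375 μL brought to 4700 μL → factor 4700/375 = 12.533
Overall dilution factor = 8 × 6.1304 × 8.4091 × 726.15 × 12.533 = 3.7534 × 10^6
Stock = 2.66 CFU/mL × 3.7534 × 10^6 = 9.98 × 10^6 CFU/mL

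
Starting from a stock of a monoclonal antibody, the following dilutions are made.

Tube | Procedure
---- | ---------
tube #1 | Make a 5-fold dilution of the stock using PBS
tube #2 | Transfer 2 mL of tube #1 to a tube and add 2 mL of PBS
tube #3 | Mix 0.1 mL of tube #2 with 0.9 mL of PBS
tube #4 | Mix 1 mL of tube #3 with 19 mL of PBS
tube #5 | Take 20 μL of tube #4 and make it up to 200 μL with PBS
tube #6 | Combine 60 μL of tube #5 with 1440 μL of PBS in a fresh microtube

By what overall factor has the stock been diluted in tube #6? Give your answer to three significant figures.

Step 1: 5-fold → factor 5
Step 2: 2 mL + 2 mL = 4 mL total → factor 4/2 = 2
Step 3: 0.1 mL + 0.9 mL = 1 mL total → factor 1/0.1 = 10
Step 4: 1 mL + 19 mL = 20 mL total → factor 20/1 = 20
Step 5: 20 μL brought to 200 μL → factor 200/20 = 10
Step 6: 60 μL + 1440 μL = 1500 μL total → factor 1500/60 = 25
Overall dilution factor = 5 × 2 × 10 × 20 × 10 × 25 = 5 × 10^5

5.00 × 10^5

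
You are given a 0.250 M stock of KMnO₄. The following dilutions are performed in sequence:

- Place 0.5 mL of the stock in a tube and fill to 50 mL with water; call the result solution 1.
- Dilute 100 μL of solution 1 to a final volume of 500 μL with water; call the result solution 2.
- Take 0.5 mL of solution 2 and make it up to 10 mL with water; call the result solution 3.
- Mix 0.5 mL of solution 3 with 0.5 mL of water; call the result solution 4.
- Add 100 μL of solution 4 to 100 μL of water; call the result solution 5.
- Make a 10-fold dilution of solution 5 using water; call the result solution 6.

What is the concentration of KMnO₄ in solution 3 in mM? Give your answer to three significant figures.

Step 1: 0.5 mL brought to 50 mL → factor 50/0.5 = 100
Step 2: 100 μL brought to 500 μL → factor 500/100 = 5
Step 3: 0.5 mL brought to 10 mL → factor 10/0.5 = 20
Dilution factor through solution 3 = 100 × 5 × 20 = 10000
[solution 3] = 0.250 M / 10000 = 2.500 × 10^-5 M = 0.0250 mM

0.0250 mM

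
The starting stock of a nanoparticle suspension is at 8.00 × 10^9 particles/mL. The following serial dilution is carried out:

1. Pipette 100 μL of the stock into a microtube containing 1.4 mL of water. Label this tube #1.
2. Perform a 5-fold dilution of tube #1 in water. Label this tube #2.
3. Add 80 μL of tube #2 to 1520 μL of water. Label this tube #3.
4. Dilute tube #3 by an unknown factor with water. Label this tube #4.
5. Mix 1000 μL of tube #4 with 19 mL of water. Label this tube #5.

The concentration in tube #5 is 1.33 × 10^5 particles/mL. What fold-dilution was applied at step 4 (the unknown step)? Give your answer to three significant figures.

Step 1: 100 μL + 1.4 mL = 1500 μL total → factor 1500/100 = 15
Step 2: 5-fold → factor 5
Step 3: 80 μL + 1520 μL = 1600 μL total → factor 1600/80 = 20
Step 4: unknown factor x
Step 5: 1000 μL + 19 mL = 20000 μL total → factor 20000/1000 = 20
Product of known-step factors = 30000
Overall factor = 8.00 × 10^9 particles/mL / (1.33 × 10^5 particles/mL) = 60150
x = 60150 / 30000 = 2.01

2.01-fold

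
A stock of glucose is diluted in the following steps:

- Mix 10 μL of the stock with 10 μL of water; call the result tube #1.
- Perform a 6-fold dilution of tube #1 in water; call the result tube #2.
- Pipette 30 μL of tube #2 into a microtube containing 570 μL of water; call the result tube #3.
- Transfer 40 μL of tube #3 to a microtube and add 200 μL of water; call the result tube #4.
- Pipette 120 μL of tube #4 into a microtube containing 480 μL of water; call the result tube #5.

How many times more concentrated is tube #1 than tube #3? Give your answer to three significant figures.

120

Step 1: 10 μL + 10 μL = 20 μL total → factor 20/10 = 2
Step 2: 6-fold → factor 6
Step 3: 30 μL + 570 μL = 600 μL total → factor 600/30 = 20
Dilution factor to tube #1 = 2; to tube #3 = 240
[tube #1]/[tube #3] = (factor to tube #3)/(factor to tube #1) = 240/2 = 120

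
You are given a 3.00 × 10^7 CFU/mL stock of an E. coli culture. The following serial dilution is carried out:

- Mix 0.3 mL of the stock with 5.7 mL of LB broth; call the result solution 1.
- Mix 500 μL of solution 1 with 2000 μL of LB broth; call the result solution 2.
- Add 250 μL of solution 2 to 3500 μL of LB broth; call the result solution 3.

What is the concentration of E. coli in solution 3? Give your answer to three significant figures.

Step 1: 0.3 mL + 5.7 mL = 6 mL total → factor 6/0.3 = 20
Step 2: 500 μL + 2000 μL = 2500 μL total → factor 2500/500 = 5
Step 3: 250 μL + 3500 μL = 3750 μL total → factor 3750/250 = 15
Overall dilution factor = 20 × 5 × 15 = 1500
Final = 3.00 × 10^7 CFU/mL / 1500 = 2.00 × 10^4 CFU/mL

2.00 × 10^4 CFU/mL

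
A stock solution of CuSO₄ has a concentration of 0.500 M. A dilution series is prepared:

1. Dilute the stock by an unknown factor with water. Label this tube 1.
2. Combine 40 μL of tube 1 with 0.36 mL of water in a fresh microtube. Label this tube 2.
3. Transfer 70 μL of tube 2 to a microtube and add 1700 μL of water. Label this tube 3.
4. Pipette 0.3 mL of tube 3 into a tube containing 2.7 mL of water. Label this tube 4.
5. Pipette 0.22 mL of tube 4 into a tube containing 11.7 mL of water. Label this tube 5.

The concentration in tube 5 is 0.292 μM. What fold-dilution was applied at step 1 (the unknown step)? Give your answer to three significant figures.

12.5-fold

Step 1: unknown factor x
Step 2: 40 μL + 0.36 mL = 400 μL total → factor 400/40 = 10
Step 3: 70 μL + 1700 μL = 1770 μL total → factor 1770/70 = 25.286
Step 4: 0.3 mL + 2.7 mL = 3 mL total → factor 3/0.3 = 10
Step 5: 0.22 mL + 11.7 mL = 11.92 mL total → factor 11.92/0.22 = 54.182
Product of known-step factors = 1.37 × 10^5
Overall factor = 0.500 M / (0.292 μM) = 1.7123 × 10^6
x = 1.7123 × 10^6 / 1.37 × 10^5 = 12.5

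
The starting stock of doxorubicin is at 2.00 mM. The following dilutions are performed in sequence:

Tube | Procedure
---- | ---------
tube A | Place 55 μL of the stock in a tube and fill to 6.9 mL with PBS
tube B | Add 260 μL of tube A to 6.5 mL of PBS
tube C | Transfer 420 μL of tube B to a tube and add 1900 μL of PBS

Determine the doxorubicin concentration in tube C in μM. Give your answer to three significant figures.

0.111 μM

Step 1: 55 μL brought to 6.9 mL → factor 6900/55 = 125.45
Step 2: 260 μL + 6.5 mL = 6760 μL total → factor 6760/260 = 26
Step 3: 420 μL + 1900 μL = 2320 μL total → factor 2320/420 = 5.5238
Overall dilution factor = 125.45 × 26 × 5.5238 = 18018
Final = 2.00 mM / 18018 = 0.0001110 mM = 0.111 μM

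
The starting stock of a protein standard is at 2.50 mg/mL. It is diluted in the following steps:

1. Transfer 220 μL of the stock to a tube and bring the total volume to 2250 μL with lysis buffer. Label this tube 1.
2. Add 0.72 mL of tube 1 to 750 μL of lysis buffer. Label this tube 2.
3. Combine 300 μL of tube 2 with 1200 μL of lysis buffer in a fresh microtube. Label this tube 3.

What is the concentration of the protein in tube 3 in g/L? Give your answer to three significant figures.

Step 1: 220 μL brought to 2250 μL → factor 2250/220 = 10.227
Step 2: 0.72 mL + 750 μL = 1.47 mL total → factor 1.47/0.72 = 2.0417
Step 3: 300 μL + 1200 μL = 1500 μL total → factor 1500/300 = 5
Overall dilution factor = 10.227 × 2.0417 × 5 = 104.4
Final = 2.50 mg/mL / 104.4 = 0.02395 mg/mL = 0.0239 g/L

0.0239 g/L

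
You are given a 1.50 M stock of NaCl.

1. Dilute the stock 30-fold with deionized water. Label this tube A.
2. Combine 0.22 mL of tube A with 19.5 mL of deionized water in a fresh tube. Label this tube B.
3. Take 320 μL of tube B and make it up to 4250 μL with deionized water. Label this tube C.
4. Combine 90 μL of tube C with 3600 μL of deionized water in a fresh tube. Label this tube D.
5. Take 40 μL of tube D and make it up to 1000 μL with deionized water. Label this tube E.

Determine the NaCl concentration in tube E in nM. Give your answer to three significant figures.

41.0 nM

Step 1: 30-fold → factor 30
Step 2: 0.22 mL + 19.5 mL = 19.72 mL total → factor 19.72/0.22 = 89.636
Step 3: 320 μL brought to 4250 μL → factor 4250/320 = 13.281
Step 4: 90 μL + 3600 μL = 3690 μL total → factor 3690/90 = 41
Step 5: 40 μL brought to 1000 μL → factor 1000/40 = 25
Overall dilution factor = 30 × 89.636 × 13.281 × 41 × 25 = 3.6607 × 10^7
Final = 1.50 M / 3.6607 × 10^7 = 4.098 × 10^-8 M = 41.0 nM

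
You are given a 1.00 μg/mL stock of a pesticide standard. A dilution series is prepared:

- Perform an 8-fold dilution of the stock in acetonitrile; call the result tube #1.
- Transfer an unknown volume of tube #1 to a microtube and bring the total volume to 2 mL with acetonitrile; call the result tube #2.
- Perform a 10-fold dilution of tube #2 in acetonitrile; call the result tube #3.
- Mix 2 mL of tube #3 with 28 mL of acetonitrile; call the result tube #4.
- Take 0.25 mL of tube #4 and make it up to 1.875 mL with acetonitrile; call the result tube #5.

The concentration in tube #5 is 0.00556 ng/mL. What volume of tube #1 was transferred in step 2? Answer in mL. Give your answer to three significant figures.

Step 1: 8-fold → factor 8
Step 2: v brought to 2 mL → factor = 2 mL/v
Step 3: 10-fold → factor 10
Step 4: 2 mL + 28 mL = 30 mL total → factor 30/2 = 15
Step 5: 0.25 mL brought to 1.875 mL → factor 1.875/0.25 = 7.5
Product of known-step factors = 9000
Overall factor = 1.00 μg/mL / (0.00556 ng/mL) = 1.7986 × 10^5
Step-2 factor = 1.7986 × 10^5 / 9000 = 19.984
v = 2 mL / 19.984 = 0.100 mL

0.100 mL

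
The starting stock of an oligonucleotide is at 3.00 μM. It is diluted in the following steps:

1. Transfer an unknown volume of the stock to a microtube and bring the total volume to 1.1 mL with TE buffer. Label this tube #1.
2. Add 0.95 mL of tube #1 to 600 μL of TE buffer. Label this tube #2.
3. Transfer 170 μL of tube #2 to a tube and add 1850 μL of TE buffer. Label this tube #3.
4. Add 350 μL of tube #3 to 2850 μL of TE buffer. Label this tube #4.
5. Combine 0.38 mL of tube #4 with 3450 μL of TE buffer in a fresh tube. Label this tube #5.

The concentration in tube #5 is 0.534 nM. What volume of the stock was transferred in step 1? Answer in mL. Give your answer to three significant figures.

Step 1: v brought to 1.1 mL → factor = 1.1 mL/v
Step 2: 0.95 mL + 600 μL = 1.55 mL total → factor 1.55/0.95 = 1.6316
Step 3: 170 μL + 1850 μL = 2020 μL total → factor 2020/170 = 11.882
Step 4: 350 μL + 2850 μL = 3200 μL total → factor 3200/350 = 9.1429
Step 5: 0.38 mL + 3450 μL = 3.83 mL total → factor 3.83/0.38 = 10.079
Product of known-step factors = 1786.5
Overall factor = 3.00 μM / (0.534 nM) = 5618
Step-1 factor = 5618 / 1786.5 = 3.1447
v = 1.1 mL / 3.1447 = 0.350 mL

0.350 mL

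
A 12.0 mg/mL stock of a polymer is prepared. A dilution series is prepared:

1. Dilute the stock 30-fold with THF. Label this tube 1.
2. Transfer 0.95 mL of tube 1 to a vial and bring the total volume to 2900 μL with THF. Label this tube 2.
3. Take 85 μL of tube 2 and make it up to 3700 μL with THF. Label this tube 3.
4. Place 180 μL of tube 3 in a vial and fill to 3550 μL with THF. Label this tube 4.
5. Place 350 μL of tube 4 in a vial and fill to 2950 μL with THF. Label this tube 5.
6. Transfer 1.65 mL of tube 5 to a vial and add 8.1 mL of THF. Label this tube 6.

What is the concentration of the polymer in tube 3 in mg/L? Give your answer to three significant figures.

3.01 mg/L

Step 1: 30-fold → factor 30
Step 2: 0.95 mL brought to 2900 μL → factor 2.9/0.95 = 3.0526
Step 3: 85 μL brought to 3700 μL → factor 3700/85 = 43.529
Dilution factor through tube 3 = 30 × 3.0526 × 43.529 = 3986.4
[tube 3] = 12.0 mg/mL / 3986.4 = 0.003010 mg/mL = 3.01 mg/L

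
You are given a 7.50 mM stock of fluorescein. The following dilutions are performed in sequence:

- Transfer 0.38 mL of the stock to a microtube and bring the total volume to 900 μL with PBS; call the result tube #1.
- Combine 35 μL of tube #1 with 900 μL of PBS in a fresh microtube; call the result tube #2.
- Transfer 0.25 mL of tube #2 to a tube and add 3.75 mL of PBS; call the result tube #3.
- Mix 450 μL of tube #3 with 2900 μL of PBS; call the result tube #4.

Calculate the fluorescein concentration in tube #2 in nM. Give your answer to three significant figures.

Step 1: 0.38 mL brought to 900 μL → factor 0.9/0.38 = 2.3684
Step 2: 35 μL + 900 μL = 935 μL total → factor 935/35 = 26.714
Dilution factor through tube #2 = 2.3684 × 26.714 = 63.271
[tube #2] = 7.50 mM / 63.271 = 0.1185 mM = 1.19 × 10^5 nM

1.19 × 10^5 nM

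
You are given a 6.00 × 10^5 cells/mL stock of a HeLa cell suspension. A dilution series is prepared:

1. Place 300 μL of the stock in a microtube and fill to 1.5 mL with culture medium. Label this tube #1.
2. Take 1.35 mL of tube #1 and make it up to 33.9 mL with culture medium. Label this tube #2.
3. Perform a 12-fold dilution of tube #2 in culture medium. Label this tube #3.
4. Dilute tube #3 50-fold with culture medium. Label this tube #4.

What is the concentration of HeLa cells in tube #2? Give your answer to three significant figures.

4.78 × 10^3 cells/mL

Step 1: 300 μL brought to 1.5 mL → factor 1500/300 = 5
Step 2: 1.35 mL brought to 33.9 mL → factor 33.9/1.35 = 25.111
Dilution factor through tube #2 = 5 × 25.111 = 125.56
[tube #2] = 6.00 × 10^5 cells/mL / 125.56 = 4.78 × 10^3 cells/mL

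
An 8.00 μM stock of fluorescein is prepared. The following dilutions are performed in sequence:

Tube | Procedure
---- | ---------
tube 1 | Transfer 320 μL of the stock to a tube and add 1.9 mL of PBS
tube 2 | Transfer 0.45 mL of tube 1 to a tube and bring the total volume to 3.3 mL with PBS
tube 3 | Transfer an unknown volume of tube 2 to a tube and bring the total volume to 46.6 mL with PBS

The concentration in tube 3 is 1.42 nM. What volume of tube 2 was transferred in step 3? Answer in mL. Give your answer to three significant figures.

0.421 mL

Step 1: 320 μL + 1.9 mL = 2220 μL total → factor 2220/320 = 6.9375
Step 2: 0.45 mL brought to 3.3 mL → factor 3.3/0.45 = 7.3333
Step 3: v brought to 46.6 mL → factor = 46.6 mL/v
Product of known-step factors = 50.875
Overall factor = 8.00 μM / (1.42 nM) = 5633.8
Step-3 factor = 5633.8 / 50.875 = 110.74
v = 46.6 mL / 110.74 = 0.421 mL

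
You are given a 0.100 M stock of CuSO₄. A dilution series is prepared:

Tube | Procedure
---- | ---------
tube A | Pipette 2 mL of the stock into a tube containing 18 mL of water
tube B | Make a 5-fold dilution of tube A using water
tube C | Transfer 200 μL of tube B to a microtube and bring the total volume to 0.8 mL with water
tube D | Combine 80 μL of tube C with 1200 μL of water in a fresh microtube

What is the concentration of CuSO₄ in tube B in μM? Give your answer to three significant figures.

Step 1: 2 mL + 18 mL = 20 mL total → factor 20/2 = 10
Step 2: 5-fold → factor 5
Dilution factor through tube B = 10 × 5 = 50
[tube B] = 0.100 M / 50 = 0.002000 M = 2.00 × 10^3 μM

2.00 × 10^3 μM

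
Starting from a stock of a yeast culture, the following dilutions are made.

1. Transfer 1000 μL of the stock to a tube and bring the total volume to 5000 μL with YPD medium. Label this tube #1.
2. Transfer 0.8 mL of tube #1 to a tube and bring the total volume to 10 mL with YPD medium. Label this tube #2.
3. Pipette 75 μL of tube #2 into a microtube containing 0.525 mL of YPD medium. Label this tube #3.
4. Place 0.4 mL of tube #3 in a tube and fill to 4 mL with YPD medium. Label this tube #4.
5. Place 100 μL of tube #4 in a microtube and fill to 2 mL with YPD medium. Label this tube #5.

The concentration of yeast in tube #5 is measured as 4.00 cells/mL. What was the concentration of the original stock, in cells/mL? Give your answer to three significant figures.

4.00 × 10^5 cells/mL

Step 1: 1000 μL brought to 5000 μL → factor 5000/1000 = 5
Step 2: 0.8 mL brought to 10 mL → factor 10/0.8 = 12.5
Step 3: 75 μL + 0.525 mL = 600 μL total → factor 600/75 = 8
Step 4: 0.4 mL brought to 4 mL → factor 4/0.4 = 10
Step 5: 100 μL brought to 2 mL → factor 2000/100 = 20
Overall dilution factor = 5 × 12.5 × 8 × 10 × 20 = 1 × 10^5
Stock = 4.00 cells/mL × 1 × 10^5 = 4.00 × 10^5 cells/mL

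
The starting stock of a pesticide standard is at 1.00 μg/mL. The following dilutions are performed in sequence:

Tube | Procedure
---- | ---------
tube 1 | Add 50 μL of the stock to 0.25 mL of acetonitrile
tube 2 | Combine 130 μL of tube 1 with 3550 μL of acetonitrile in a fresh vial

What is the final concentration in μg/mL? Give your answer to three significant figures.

Step 1: 50 μL + 0.25 mL = 300 μL total → factor 300/50 = 6
Step 2: 130 μL + 3550 μL = 3680 μL total → factor 3680/130 = 28.308
Overall dilution factor = 6 × 28.308 = 169.85
Final = 1.00 μg/mL / 169.85 = 0.00589 μg/mL

0.00589 μg/mL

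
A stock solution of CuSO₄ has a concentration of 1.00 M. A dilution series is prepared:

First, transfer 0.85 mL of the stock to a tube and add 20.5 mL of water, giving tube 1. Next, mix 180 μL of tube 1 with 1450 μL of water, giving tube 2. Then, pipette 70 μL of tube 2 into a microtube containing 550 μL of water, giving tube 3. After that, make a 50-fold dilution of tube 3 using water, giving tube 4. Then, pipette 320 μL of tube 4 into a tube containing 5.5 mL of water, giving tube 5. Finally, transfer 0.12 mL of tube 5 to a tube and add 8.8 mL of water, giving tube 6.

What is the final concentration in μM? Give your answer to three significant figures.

Step 1: 0.85 mL + 20.5 mL = 21.35 mL total → factor 21.35/0.85 = 25.118
Step 2: 180 μL + 1450 μL = 1630 μL total → factor 1630/180 = 9.0556
Step 3: 70 μL + 550 μL = 620 μL total → factor 620/70 = 8.8571
Step 4: 50-fold → factor 50
Step 5: 320 μL + 5.5 mL = 5820 μL total → factor 5820/320 = 18.188
Step 6: 0.12 mL + 8.8 mL = 8.92 mL total → factor 8.92/0.12 = 74.333
Overall dilution factor = 25.118 × 9.0556 × 8.8571 × 50 × 18.188 × 74.333 = 1.3618 × 10^8
Final = 1.00 M / 1.3618 × 10^8 = 7.343 × 10^-9 M = 0.00734 μM

0.00734 μM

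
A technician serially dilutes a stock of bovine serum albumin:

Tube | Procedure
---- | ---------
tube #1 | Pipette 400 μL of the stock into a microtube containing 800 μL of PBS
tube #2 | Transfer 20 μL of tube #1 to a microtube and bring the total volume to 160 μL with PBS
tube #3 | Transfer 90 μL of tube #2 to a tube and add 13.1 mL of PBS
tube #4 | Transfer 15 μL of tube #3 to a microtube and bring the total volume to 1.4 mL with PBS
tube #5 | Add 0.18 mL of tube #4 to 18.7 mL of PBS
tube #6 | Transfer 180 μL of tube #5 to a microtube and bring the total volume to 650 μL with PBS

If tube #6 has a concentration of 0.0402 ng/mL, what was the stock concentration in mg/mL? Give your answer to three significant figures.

5.00 mg/mL

Step 1: 400 μL + 800 μL = 1200 μL total → factor 1200/400 = 3
Step 2: 20 μL brought to 160 μL → factor 160/20 = 8
Step 3: 90 μL + 13.1 mL = 13190 μL total → factor 13190/90 = 146.56
Step 4: 15 μL brought to 1.4 mL → factor 1400/15 = 93.333
Step 5: 0.18 mL + 18.7 mL = 18.88 mL total → factor 18.88/0.18 = 104.89
Step 6: 180 μL brought to 650 μL → factor 650/180 = 3.6111
Overall dilution factor = 3 × 8 × 146.56 × 93.333 × 104.89 × 3.6111 = 1.2434 × 10^8
Stock = 0.0402 ng/mL × 1.2434 × 10^8 = 4.999 × 10^6 ng/mL = 5.00 mg/mL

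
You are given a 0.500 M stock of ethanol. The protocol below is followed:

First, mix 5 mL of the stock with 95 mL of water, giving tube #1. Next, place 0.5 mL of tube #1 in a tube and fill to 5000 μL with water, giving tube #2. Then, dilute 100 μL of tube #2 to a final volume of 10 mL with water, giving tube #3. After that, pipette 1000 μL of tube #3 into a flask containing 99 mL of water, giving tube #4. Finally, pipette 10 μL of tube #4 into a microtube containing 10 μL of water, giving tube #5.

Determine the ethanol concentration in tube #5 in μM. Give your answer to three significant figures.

0.125 μM

Step 1: 5 mL + 95 mL = 100 mL total → factor 100/5 = 20
Step 2: 0.5 mL brought to 5000 μL → factor 5/0.5 = 10
Step 3: 100 μL brought to 10 mL → factor 10000/100 = 100
Step 4: 1000 μL + 99 mL = 1 × 10^5 μL total → factor 1 × 10^5/1000 = 100
Step 5: 10 μL + 10 μL = 20 μL total → factor 20/10 = 2
Overall dilution factor = 20 × 10 × 100 × 100 × 2 = 4 × 10^6
Final = 0.500 M / 4 × 10^6 = 1.250 × 10^-7 M = 0.125 μM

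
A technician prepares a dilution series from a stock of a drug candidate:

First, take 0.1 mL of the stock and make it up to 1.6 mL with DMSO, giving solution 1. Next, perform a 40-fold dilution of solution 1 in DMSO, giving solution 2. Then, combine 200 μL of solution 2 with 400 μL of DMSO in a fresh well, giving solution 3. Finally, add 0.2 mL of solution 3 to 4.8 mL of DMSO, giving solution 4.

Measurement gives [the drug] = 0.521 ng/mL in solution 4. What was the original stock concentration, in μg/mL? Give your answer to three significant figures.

25.0 μg/mL

Step 1: 0.1 mL brought to 1.6 mL → factor 1.6/0.1 = 16
Step 2: 40-fold → factor 40
Step 3: 200 μL + 400 μL = 600 μL total → factor 600/200 = 3
Step 4: 0.2 mL + 4.8 mL = 5 mL total → factor 5/0.2 = 25
Overall dilution factor = 16 × 40 × 3 × 25 = 48000
Stock = 0.521 ng/mL × 48000 = 2.501 × 10^4 ng/mL = 25.0 μg/mL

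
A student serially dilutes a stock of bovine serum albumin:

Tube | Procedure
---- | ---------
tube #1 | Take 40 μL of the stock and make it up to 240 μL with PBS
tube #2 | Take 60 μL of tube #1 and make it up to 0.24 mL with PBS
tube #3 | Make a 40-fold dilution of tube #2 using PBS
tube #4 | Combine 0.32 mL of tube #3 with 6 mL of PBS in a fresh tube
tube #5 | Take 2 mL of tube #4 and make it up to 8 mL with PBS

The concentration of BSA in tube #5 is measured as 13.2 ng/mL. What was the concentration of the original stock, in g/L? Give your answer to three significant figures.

1.00 g/L

Step 1: 40 μL brought to 240 μL → factor 240/40 = 6
Step 2: 60 μL brought to 0.24 mL → factor 240/60 = 4
Step 3: 40-fold → factor 40
Step 4: 0.32 mL + 6 mL = 6.32 mL total → factor 6.32/0.32 = 19.75
Step 5: 2 mL brought to 8 mL → factor 8/2 = 4
Overall dilution factor = 6 × 4 × 40 × 19.75 × 4 = 75840
Stock = 13.2 ng/mL × 75840 = 1.001 × 10^6 ng/mL = 1.00 g/L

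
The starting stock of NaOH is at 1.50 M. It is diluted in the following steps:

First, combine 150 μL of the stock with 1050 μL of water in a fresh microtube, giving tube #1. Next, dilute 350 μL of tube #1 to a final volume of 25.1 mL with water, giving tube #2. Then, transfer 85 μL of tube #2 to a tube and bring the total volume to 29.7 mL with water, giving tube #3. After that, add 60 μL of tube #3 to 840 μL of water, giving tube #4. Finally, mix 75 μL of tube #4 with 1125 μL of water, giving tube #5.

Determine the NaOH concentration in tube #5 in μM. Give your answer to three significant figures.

0.0312 μM

Step 1: 150 μL + 1050 μL = 1200 μL total → factor 1200/150 = 8
Step 2: 350 μL brought to 25.1 mL → factor 25100/350 = 71.714
Step 3: 85 μL brought to 29.7 mL → factor 29700/85 = 349.41
Step 4: 60 μL + 840 μL = 900 μL total → factor 900/60 = 15
Step 5: 75 μL + 1125 μL = 1200 μL total → factor 1200/75 = 16
Overall dilution factor = 8 × 71.714 × 349.41 × 15 × 16 = 4.8111 × 10^7
Final = 1.50 M / 4.8111 × 10^7 = 3.118 × 10^-8 M = 0.0312 μM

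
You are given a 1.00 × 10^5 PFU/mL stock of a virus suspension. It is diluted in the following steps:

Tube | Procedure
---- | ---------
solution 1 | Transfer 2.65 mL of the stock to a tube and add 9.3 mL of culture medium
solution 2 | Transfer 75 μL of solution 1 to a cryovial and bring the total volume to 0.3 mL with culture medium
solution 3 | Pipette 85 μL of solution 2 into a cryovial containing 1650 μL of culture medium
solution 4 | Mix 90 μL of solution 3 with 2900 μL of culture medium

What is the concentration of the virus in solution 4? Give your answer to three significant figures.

Step 1: 2.65 mL + 9.3 mL = 11.95 mL total → factor 11.95/2.65 = 4.5094
Step 2: 75 μL brought to 0.3 mL → factor 300/75 = 4
Step 3: 85 μL + 1650 μL = 1735 μL total → factor 1735/85 = 20.412
Step 4: 90 μL + 2900 μL = 2990 μL total → factor 2990/90 = 33.222
Overall dilution factor = 4.5094 × 4 × 20.412 × 33.222 = 12232
Final = 1.00 × 10^5 PFU/mL / 12232 = 8.18 PFU/mL

8.18 PFU/mL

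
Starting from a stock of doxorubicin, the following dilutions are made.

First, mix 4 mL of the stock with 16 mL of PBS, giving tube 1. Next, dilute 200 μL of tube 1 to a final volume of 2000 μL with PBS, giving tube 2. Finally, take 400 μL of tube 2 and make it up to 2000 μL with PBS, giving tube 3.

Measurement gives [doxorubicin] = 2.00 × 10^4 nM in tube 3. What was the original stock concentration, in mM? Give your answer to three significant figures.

5.00 mM

Step 1: 4 mL + 16 mL = 20 mL total → factor 20/4 = 5
Step 2: 200 μL brought to 2000 μL → factor 2000/200 = 10
Step 3: 400 μL brought to 2000 μL → factor 2000/400 = 5
Overall dilution factor = 5 × 10 × 5 = 250
Stock = 2.00 × 10^4 nM × 250 = 5.000 × 10^6 nM = 5.00 mM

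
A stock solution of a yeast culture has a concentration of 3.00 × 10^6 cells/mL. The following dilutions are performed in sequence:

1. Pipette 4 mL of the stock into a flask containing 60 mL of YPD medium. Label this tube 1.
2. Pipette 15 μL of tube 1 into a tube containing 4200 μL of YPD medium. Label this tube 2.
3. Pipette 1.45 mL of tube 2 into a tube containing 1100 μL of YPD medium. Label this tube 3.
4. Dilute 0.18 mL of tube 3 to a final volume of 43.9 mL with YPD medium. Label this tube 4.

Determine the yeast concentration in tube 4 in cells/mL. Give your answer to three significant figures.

Step 1: 4 mL + 60 mL = 64 mL total → factor 64/4 = 16
Step 2: 15 μL + 4200 μL = 4215 μL total → factor 4215/15 = 281
Step 3: 1.45 mL + 1100 μL = 2.55 mL total → factor 2.55/1.45 = 1.7586
Step 4: 0.18 mL brought to 43.9 mL → factor 43.9/0.18 = 243.89
Overall dilution factor = 16 × 281 × 1.7586 × 243.89 = 1.9284 × 10^6
Final = 3.00 × 10^6 cells/mL / 1.9284 × 10^6 = 1.56 cells/mL

1.56 cells/mL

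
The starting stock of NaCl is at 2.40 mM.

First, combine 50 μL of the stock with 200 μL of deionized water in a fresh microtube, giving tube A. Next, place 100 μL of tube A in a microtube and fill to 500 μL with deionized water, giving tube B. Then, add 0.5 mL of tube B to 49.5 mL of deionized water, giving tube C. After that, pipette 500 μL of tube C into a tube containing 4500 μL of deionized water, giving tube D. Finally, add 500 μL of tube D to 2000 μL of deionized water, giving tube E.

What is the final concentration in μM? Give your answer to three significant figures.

0.0192 μM

Step 1: 50 μL + 200 μL = 250 μL total → factor 250/50 = 5
Step 2: 100 μL brought to 500 μL → factor 500/100 = 5
Step 3: 0.5 mL + 49.5 mL = 50 mL total → factor 50/0.5 = 100
Step 4: 500 μL + 4500 μL = 5000 μL total → factor 5000/500 = 10
Step 5: 500 μL + 2000 μL = 2500 μL total → factor 2500/500 = 5
Overall dilution factor = 5 × 5 × 100 × 10 × 5 = 1.25 × 10^5
Final = 2.40 mM / 1.25 × 10^5 = 1.920 × 10^-5 mM = 0.0192 μM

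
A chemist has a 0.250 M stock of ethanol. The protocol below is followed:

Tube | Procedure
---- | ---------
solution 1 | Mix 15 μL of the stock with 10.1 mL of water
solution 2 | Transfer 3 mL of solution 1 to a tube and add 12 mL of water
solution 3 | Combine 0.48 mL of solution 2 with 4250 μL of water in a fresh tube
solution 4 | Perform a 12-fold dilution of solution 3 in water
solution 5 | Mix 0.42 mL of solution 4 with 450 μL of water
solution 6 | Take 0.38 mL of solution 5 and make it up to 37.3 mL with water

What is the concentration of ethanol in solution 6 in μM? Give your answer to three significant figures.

Step 1: 15 μL + 10.1 mL = 10115 μL total → factor 10115/15 = 674.33
Step 2: 3 mL + 12 mL = 15 mL total → factor 15/3 = 5
Step 3: 0.48 mL + 4250 μL = 4.73 mL total → factor 4.73/0.48 = 9.8542
Step 4: 12-fold → factor 12
Step 5: 0.42 mL + 450 μL = 0.87 mL total → factor 0.87/0.42 = 2.0714
Step 6: 0.38 mL brought to 37.3 mL → factor 37.3/0.38 = 98.158
Overall dilution factor = 674.33 × 5 × 9.8542 × 12 × 2.0714 × 98.158 = 8.1066 × 10^7
Final = 0.250 M / 8.1066 × 10^7 = 3.084 × 10^-9 M = 0.00308 μM

0.00308 μM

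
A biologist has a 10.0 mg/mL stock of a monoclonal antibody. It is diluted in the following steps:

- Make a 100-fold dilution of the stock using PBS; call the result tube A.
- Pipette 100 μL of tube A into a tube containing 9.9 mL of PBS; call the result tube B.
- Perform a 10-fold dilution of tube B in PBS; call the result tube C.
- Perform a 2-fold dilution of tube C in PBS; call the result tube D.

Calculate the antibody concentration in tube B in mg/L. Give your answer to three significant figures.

Step 1: 100-fold → factor 100
Step 2: 100 μL + 9.9 mL = 10000 μL total → factor 10000/100 = 100
Dilution factor through tube B = 100 × 100 = 10000
[tube B] = 10.0 mg/mL / 10000 = 0.001000 mg/mL = 1.00 mg/L

1.00 mg/L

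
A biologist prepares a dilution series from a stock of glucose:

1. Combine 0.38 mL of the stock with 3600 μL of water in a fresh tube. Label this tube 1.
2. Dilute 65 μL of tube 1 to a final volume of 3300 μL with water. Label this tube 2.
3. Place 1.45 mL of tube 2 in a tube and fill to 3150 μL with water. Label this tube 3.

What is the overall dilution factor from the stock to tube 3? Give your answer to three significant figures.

1.16 × 10^3

Step 1: 0.38 mL + 3600 μL = 3.98 mL total → factor 3.98/0.38 = 10.474
Step 2: 65 μL brought to 3300 μL → factor 3300/65 = 50.769
Step 3: 1.45 mL brought to 3150 μL → factor 3.15/1.45 = 2.1724
Overall dilution factor = 10.474 × 50.769 × 2.1724 = 1155.2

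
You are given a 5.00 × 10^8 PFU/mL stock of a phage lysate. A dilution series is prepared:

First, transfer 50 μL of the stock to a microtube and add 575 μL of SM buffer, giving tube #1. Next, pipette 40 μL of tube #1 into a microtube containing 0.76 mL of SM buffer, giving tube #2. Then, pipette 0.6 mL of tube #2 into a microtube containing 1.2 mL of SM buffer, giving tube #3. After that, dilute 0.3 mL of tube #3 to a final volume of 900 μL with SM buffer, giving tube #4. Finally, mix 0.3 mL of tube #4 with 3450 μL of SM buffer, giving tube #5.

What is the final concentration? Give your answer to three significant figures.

Step 1: 50 μL + 575 μL = 625 μL total → factor 625/50 = 12.5
Step 2: 40 μL + 0.76 mL = 800 μL total → factor 800/40 = 20
Step 3: 0.6 mL + 1.2 mL = 1.8 mL total → factor 1.8/0.6 = 3
Step 4: 0.3 mL brought to 900 μL → factor 0.9/0.3 = 3
Step 5: 0.3 mL + 3450 μL = 3.75 mL total → factor 3.75/0.3 = 12.5
Overall dilution factor = 12.5 × 20 × 3 × 3 × 12.5 = 28125
Final = 5.00 × 10^8 PFU/mL / 28125 = 1.78 × 10^4 PFU/mL

1.78 × 10^4 PFU/mL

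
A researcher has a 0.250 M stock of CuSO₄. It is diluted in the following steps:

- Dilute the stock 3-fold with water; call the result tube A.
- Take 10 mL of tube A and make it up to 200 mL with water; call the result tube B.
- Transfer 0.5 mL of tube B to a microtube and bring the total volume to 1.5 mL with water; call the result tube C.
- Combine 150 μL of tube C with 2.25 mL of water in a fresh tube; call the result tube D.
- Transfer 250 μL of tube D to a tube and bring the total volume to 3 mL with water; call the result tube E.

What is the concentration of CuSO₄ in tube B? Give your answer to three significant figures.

Step 1: 3-fold → factor 3
Step 2: 10 mL brought to 200 mL → factor 200/10 = 20
Dilution factor through tube B = 3 × 20 = 60
[tube B] = 0.250 M / 60 = 0.00417 M

0.00417 M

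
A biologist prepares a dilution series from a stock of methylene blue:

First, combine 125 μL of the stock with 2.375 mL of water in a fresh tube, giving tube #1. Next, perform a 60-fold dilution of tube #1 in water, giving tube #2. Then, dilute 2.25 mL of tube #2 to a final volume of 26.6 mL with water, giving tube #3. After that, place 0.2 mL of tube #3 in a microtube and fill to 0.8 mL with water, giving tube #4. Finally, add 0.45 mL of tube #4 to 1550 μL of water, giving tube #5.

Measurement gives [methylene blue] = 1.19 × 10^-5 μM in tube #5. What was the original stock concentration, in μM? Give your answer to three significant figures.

Step 1: 125 μL + 2.375 mL = 2500 μL total → factor 2500/125 = 20
Step 2: 60-fold → factor 60
Step 3: 2.25 mL brought to 26.6 mL → factor 26.6/2.25 = 11.822
Step 4: 0.2 mL brought to 0.8 mL → factor 0.8/0.2 = 4
Step 5: 0.45 mL + 1550 μL = 2 mL total → factor 2/0.45 = 4.4444
Overall dilution factor = 20 × 60 × 11.822 × 4 × 4.4444 = 2.5221 × 10^5
Stock = 1.19 × 10^-5 μM × 2.5221 × 10^5 = 3.00 μM

3.00 μM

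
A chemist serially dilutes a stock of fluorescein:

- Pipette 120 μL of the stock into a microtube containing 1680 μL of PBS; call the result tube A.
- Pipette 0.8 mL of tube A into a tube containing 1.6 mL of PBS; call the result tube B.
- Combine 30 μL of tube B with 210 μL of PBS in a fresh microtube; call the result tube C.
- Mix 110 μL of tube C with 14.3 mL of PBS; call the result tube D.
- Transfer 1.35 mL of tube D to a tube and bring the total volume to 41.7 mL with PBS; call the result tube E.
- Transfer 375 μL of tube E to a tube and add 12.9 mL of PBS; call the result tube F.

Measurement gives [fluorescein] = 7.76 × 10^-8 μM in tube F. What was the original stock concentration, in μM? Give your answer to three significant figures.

Step 1: 120 μL + 1680 μL = 1800 μL total → factor 1800/120 = 15
Step 2: 0.8 mL + 1.6 mL = 2.4 mL total → factor 2.4/0.8 = 3
Step 3: 30 μL + 210 μL = 240 μL total → factor 240/30 = 8
Step 4: 110 μL + 14.3 mL = 14410 μL total → factor 14410/110 = 131
Step 5: 1.35 mL brought to 41.7 mL → factor 41.7/1.35 = 30.889
Step 6: 375 μL + 12.9 mL = 13275 μL total → factor 13275/375 = 35.4
Overall dilution factor = 15 × 3 × 8 × 131 × 30.889 × 35.4 = 5.1568 × 10^7
Stock = 7.76 × 10^-8 μM × 5.1568 × 10^7 = 4.00 μM

4.00 μM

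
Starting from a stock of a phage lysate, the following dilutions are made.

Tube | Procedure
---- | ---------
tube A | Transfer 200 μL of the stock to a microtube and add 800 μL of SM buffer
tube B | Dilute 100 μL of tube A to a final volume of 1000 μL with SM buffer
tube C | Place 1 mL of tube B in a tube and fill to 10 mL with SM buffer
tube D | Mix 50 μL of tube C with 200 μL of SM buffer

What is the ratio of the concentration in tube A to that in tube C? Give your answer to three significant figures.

100

Step 1: 200 μL + 800 μL = 1000 μL total → factor 1000/200 = 5
Step 2: 100 μL brought to 1000 μL → factor 1000/100 = 10
Step 3: 1 mL brought to 10 mL → factor 10/1 = 10
Dilution factor to tube A = 5; to tube C = 500
[tube A]/[tube C] = (factor to tube C)/(factor to tube A) = 500/5 = 100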